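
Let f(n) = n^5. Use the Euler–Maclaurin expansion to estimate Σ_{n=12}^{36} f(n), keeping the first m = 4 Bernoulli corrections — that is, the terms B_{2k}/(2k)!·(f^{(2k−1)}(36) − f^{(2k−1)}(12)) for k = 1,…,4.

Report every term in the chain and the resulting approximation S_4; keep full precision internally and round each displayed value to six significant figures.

∫_12^36 x^5 dx evaluates to 3.62299e+08.
Boundary: ½(f(12) + f(36)) = ½(248832 + 6.04662e+07) = 3.03575e+07.
Running total after boundary: 3.92657e+08.
Correction k=1: B_{2}/2! · (f^{(1)}(36) − f^{(1)}(12)) = 1/12 · (8.39808e+06 − 103680) = 691200.
After k=1: 3.93348e+08.
Correction k=2: B_{4}/4! · (f^{(3)}(36) − f^{(3)}(12)) = −1/720 · (77760.0 − 8640.00) = -96.0000.
After k=2: 3.93348e+08.
Correction k=3: B_{6}/6! · (f^{(5)}(36) − f^{(5)}(12)) = 1/30240 · (120.000 − 120.000) = 0.00000.
After k=3: 3.93348e+08.
Correction k=4: B_{8}/8! · (f^{(7)}(36) − f^{(7)}(12)) = −1/1209600 · (0.00000 − 0.00000) = 0.00000.

S_4 ≈ 3.93348e+08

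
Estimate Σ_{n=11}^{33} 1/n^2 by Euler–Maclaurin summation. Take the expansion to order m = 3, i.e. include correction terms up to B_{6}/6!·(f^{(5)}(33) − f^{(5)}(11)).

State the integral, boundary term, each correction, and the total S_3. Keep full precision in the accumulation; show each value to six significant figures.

The integral term ∫_11^33 1/x^2 dx = 0.0606061.
½[f(11) + f(33)] = ½[0.00826446 + 0.000918274] = 0.00459137.
So far: 0.0651974.
Correction k=1: B_{2}/2! · (f^{(1)}(33) − f^{(1)}(11)) = 1/12 · (-5.56529e-05 − (-0.00150263)) = 0.000120581.
Running total after k=1: 0.0653180.
Correction k=2: B_{4}/4! · (f^{(3)}(33) − f^{(3)}(11)) = −1/720 · (-6.13256e-07 − (-0.000149021)) = -2.06122e-07.
Running total after k=2: 0.0653178.
Correction k=3: B_{6}/6! · (f^{(5)}(33) − f^{(5)}(11)) = 1/30240 · (-1.68941e-08 − (-3.69474e-05)) = 1.22125e-09.

S_3 ≈ 0.0653178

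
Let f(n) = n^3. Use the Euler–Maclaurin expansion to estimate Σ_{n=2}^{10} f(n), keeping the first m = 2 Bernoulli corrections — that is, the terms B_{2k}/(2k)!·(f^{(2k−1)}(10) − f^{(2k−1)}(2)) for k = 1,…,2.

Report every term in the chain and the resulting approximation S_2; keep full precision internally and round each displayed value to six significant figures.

S_2 ≈ 3024.00

The integral term ∫_2^10 x^3 dx = 2496.00.
Endpoint term: (f(2) + f(10))/2 = (8.00000 + 1000.00)/2 = 504.000.
So far: 3000.00.
Order-1 term: 1/12 · (300.000 − 12.0000) = 24.0000.
Partial sum through k=1: 3024.00.
Order-2 term: −1/720 · (6.00000 − 6.00000) = 0.00000.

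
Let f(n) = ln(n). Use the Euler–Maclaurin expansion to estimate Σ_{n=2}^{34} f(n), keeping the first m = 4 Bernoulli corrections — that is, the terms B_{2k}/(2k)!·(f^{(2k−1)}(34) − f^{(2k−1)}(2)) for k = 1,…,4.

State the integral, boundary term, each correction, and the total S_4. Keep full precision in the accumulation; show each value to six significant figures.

The integral term ∫_2^34 ln(x) dx = 86.5100.
Boundary: ½(f(2) + f(34)) = ½(0.693147 + 3.52636) = 2.10975.
Integral + boundary = 88.6197.
k=1: B_{2}/(2)! × [f^{(1)}(34) − f^{(1)}(2)] = 1/12 × (0.0294118 − 0.500000) = -0.0392157.
Running total after k=1: 88.5805.
k=2: B_{4}/(4)! × [f^{(3)}(34) − f^{(3)}(2)] = −1/720 × (5.08854e-05 − 0.250000) = 0.000347152.
Running total after k=2: 88.5808.
k=3: B_{6}/(6)! × [f^{(5)}(34) − f^{(5)}(2)] = 1/30240 × (5.28222e-07 − 0.750000) = -2.48016e-05.
Running total after k=3: 88.5808.
k=4: B_{8}/(8)! × [f^{(7)}(34) − f^{(7)}(2)] = −1/1209600 × (1.37082e-08 − 5.62500) = 4.65030e-06.

S_4 ≈ 88.5808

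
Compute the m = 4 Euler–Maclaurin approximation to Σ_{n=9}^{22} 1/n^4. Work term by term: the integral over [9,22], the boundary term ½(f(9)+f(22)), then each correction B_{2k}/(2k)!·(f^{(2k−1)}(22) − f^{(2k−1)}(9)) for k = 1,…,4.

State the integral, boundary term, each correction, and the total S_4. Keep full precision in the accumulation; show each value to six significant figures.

Integral: ∫_9^22 1/x^4 dx = 0.000425943.
½[f(9) + f(22)] = ½[0.000152416 + 4.26883e-06] = 7.83423e-05.
Running total after boundary: 0.000504285.
Correction k=1: B_{2}/2! · (f^{(1)}(22) − f^{(1)}(9)) = 1/12 · (-7.76152e-07 − (-6.77404e-05)) = 5.58035e-06.
Partial sum through k=1: 0.000509865.
Correction k=2: B_{4}/4! · (f^{(3)}(22) − f^{(3)}(9)) = −1/720 · (-4.81086e-08 − (-2.50890e-05)) = -3.47790e-08.
Partial sum through k=2: 0.000509830.
Correction k=3: B_{6}/6! · (f^{(5)}(22) − f^{(5)}(9)) = 1/30240 · (-5.56628e-09 − (-1.73455e-05)) = 5.73410e-10.
Partial sum through k=3: 0.000509831.
Correction k=4: B_{8}/8! · (f^{(7)}(22) − f^{(7)}(9)) = −1/1209600 · (-1.03505e-09 − (-1.92728e-05)) = -1.59323e-11.

S_4 ≈ 0.000509831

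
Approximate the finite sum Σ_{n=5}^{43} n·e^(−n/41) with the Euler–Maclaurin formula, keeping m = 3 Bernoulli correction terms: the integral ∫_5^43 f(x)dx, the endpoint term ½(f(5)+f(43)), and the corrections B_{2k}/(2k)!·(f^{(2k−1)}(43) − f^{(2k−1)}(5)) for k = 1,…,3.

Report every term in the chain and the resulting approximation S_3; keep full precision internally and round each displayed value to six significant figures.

S_3 ≈ 472.495

The integral term ∫_5^43 x·e^(−x/41) dx = 462.815.
Endpoint term: (f(5) + f(43))/2 = (4.42596 + 15.0657)/2 = 9.74582.
Running total after boundary: 472.561.
Correction k=1: B_{2}/2! · (f^{(1)}(43) − f^{(1)}(5)) = 1/12 · (-0.0170910 − 0.777241) = -0.0661944.
After k=1: 472.495.
Correction k=2: B_{4}/4! · (f^{(3)}(43) − f^{(3)}(5)) = −1/720 · (0.000406686 − 0.00151554) = 1.54008e-06.
After k=2: 472.495.
Correction k=3: B_{6}/6! · (f^{(5)}(43) − f^{(5)}(5)) = 1/30240 · (4.89910e-07 − 1.52809e-06) = -3.43312e-11.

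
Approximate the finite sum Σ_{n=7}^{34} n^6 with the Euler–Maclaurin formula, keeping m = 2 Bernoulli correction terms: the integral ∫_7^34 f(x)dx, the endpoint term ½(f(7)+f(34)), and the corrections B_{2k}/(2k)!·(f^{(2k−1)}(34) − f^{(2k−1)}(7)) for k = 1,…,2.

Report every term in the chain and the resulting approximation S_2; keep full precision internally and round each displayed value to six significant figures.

S_2 ≈ 8.29838e+09

The integral term ∫_7^34 x^6 dx = 7.50322e+09.
½[f(7) + f(34)] = ½[117649 + 1.54480e+09] = 7.72461e+08.
Running total after boundary: 8.27568e+09.
k=1: B_{2}/(2)! × [f^{(1)}(34) − f^{(1)}(7)] = 1/12 × (2.72613e+08 − 100842) = 2.27093e+07.
After k=1: 8.29839e+09.
k=2: B_{4}/(4)! × [f^{(3)}(34) − f^{(3)}(7)] = −1/720 × (4.71648e+06 − 41160.0) = -6493.50.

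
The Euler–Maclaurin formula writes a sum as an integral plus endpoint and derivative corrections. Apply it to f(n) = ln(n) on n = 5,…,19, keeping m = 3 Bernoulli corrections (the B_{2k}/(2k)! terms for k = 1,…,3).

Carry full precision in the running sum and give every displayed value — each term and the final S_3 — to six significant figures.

S_3 ≈ 36.1618

Integral: ∫_5^19 ln(x) dx = 33.8972.
Endpoint term: (f(5) + f(19))/2 = (1.60944 + 2.94444)/2 = 2.27694.
So far: 36.1741.
Order-1 term: 1/12 · (0.0526316 − 0.200000) = -0.0122807.
Partial sum through k=1: 36.1618.
Order-2 term: −1/720 · (0.000291588 − 0.0160000) = 2.18172e-05.
Partial sum through k=2: 36.1618.
Order-3 term: 1/30240 · (9.69267e-06 − 0.00768000) = -2.53648e-07.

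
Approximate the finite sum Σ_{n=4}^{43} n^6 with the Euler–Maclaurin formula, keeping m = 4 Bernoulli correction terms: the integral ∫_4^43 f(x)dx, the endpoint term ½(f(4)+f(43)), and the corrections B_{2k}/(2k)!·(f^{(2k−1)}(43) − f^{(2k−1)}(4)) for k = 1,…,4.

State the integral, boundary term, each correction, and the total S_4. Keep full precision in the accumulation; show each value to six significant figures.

The integral term ∫_4^43 x^6 dx = 3.88312e+10.
Boundary: ½(f(4) + f(43)) = ½(4096.00 + 6.32136e+09) = 3.16068e+09.
Running total after boundary: 4.19919e+10.
Order-1 term: 1/12 · (8.82051e+08 − 6144.00) = 7.35037e+07.
After k=1: 4.20654e+10.
Order-2 term: −1/720 · (9.54084e+06 − 7680.00) = -13240.5.
After k=2: 4.20654e+10.
Order-3 term: 1/30240 · (30960.0 − 2880.00) = 0.928571.
After k=3: 4.20654e+10.
Order-4 term: −1/1209600 · (0.00000 − 0.00000) = 0.00000.

S_4 ≈ 4.20654e+10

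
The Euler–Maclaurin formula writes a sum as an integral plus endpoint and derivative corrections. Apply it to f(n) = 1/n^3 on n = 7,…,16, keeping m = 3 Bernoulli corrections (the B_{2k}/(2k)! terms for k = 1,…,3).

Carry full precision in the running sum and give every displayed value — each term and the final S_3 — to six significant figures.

S_3 ≈ 0.00993037

∫_7^16 1/x^3 dx evaluates to 0.00825096.
½[f(7) + f(16)] = ½[0.00291545 + 0.000244141] = 0.00157980.
Running total after boundary: 0.00983075.
k=1: B_{2}/(2)! × [f^{(1)}(16) − f^{(1)}(7)] = 1/12 × (-4.57764e-05 − (-0.00124948)) = 0.000100309.
After k=1: 0.00993106.
k=2: B_{4}/(4)! × [f^{(3)}(16) − f^{(3)}(7)] = −1/720 × (-3.57628e-06 − (-0.000509992)) = -7.03355e-07.
After k=2: 0.00993036.
k=3: B_{6}/(6)! × [f^{(5)}(16) − f^{(5)}(7)] = 1/30240 × (-5.86733e-07 − (-0.000437136)) = 1.44361e-08.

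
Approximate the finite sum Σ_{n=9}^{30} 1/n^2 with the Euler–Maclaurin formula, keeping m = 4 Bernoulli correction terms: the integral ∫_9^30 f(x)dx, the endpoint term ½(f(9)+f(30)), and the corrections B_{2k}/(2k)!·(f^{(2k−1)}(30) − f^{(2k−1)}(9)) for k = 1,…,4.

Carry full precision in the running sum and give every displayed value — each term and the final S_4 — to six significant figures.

S_4 ≈ 0.0847281

The integral term ∫_9^30 1/x^2 dx = 0.0777778.
Boundary: ½(f(9) + f(30)) = ½(0.0123457 + 0.00111111) = 0.00672840.
Integral + boundary = 0.0845062.
k=1: B_{2}/(2)! × [f^{(1)}(30) − f^{(1)}(9)] = 1/12 × (-7.40741e-05 − (-0.00274348)) = 0.000222451.
Running total after k=1: 0.0847286.
k=2: B_{4}/(4)! × [f^{(3)}(30) − f^{(3)}(9)] = −1/720 × (-9.87654e-07 − (-0.000406442)) = -5.63131e-07.
Running total after k=2: 0.0847281.
k=3: B_{6}/(6)! × [f^{(5)}(30) − f^{(5)}(9)] = 1/30240 × (-3.29218e-08 − (-0.000150534)) = 4.97689e-09.
Running total after k=3: 0.0847281.
k=4: B_{8}/(8)! × [f^{(7)}(30) − f^{(7)}(9)] = −1/1209600 × (-2.04847e-09 − (-0.000104073)) = -8.60375e-11.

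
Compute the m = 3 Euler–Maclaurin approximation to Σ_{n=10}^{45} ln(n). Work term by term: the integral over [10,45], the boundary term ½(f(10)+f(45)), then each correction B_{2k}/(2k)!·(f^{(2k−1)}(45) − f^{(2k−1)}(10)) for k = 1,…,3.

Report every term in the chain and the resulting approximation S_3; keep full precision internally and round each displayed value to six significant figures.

The integral term ∫_10^45 ln(x) dx = 113.274.
Endpoint term: (f(10) + f(45))/2 = (2.30259 + 3.80666)/2 = 3.05462.
Running total after boundary: 116.329.
Correction k=1: B_{2}/2! · (f^{(1)}(45) − f^{(1)}(10)) = 1/12 · (0.0222222 − 0.100000) = -0.00648148.
After k=1: 116.322.
Correction k=2: B_{4}/4! · (f^{(3)}(45) − f^{(3)}(10)) = −1/720 · (2.19479e-05 − 0.00200000) = 2.74729e-06.
After k=2: 116.322.
Correction k=3: B_{6}/6! · (f^{(5)}(45) − f^{(5)}(10)) = 1/30240 · (1.30061e-07 − 0.000240000) = -7.93221e-09.

S_3 ≈ 116.322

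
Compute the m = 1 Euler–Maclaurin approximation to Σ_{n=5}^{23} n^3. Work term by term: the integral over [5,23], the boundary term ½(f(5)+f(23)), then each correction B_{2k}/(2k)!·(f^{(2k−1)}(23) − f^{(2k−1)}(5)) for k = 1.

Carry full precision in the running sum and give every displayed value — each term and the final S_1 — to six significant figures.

S_1 ≈ 76076.0

Integral: ∫_5^23 x^3 dx = 69804.0.
Endpoint term: (f(5) + f(23))/2 = (125.000 + 12167.0)/2 = 6146.00.
So far: 75950.0.
k=1: B_{2}/(2)! × [f^{(1)}(23) − f^{(1)}(5)] = 1/12 × (1587.00 − 75.0000) = 126.000.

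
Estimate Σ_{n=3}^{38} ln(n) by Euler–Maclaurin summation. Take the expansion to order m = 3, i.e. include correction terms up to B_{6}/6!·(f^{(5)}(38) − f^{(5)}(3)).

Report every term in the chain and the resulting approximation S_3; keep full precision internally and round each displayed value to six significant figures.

S_3 ≈ 102.275

Integral: ∫_3^38 ln(x) dx = 99.9324.
Boundary: ½(f(3) + f(38)) = ½(1.09861 + 3.63759) = 2.36810.
Running total after boundary: 102.301.
Correction k=1: B_{2}/2! · (f^{(1)}(38) − f^{(1)}(3)) = 1/12 · (0.0263158 − 0.333333) = -0.0255848.
Partial sum through k=1: 102.275.
Correction k=2: B_{4}/4! · (f^{(3)}(38) − f^{(3)}(3)) = −1/720 · (3.64485e-05 − 0.0740741) = 0.000102830.
Partial sum through k=2: 102.275.
Correction k=3: B_{6}/6! · (f^{(5)}(38) − f^{(5)}(3)) = 1/30240 · (3.02896e-07 − 0.0987654) = -3.26604e-06.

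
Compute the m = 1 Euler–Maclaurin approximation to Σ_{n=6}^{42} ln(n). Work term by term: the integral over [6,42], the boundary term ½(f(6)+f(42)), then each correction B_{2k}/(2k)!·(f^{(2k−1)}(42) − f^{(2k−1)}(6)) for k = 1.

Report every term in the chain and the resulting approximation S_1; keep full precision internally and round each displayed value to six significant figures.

S_1 ≈ 112.984

The integral term ∫_6^42 ln(x) dx = 110.232.
½[f(6) + f(42)] = ½[1.79176 + 3.73767] = 2.76471.
Running total after boundary: 112.996.
Order-1 term: 1/12 · (0.0238095 − 0.166667) = -0.0119048.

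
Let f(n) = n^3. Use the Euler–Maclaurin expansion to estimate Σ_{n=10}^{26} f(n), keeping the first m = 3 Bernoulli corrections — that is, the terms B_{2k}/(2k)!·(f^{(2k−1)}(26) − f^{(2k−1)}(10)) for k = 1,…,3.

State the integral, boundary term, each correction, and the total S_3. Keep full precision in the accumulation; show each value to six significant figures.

S_3 ≈ 121176

The integral term ∫_10^26 x^3 dx = 111744.
Boundary: ½(f(10) + f(26)) = ½(1000.00 + 17576.0) = 9288.00.
Integral + boundary = 121032.
k=1: B_{2}/(2)! × [f^{(1)}(26) − f^{(1)}(10)] = 1/12 × (2028.00 − 300.000) = 144.000.
Running total after k=1: 121176.
k=2: B_{4}/(4)! × [f^{(3)}(26) − f^{(3)}(10)] = −1/720 × (6.00000 − 6.00000) = 0.00000.
Running total after k=2: 121176.
k=3: B_{6}/(6)! × [f^{(5)}(26) − f^{(5)}(10)] = 1/30240 × (0.00000 − 0.00000) = 0.00000.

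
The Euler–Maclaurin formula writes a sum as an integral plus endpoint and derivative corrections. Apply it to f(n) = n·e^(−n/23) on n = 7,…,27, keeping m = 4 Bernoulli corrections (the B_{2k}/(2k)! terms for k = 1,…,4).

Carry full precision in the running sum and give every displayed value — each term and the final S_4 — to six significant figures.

S_4 ≈ 160.127

∫_7^27 x·e^(−x/23) dx evaluates to 153.419.
Endpoint term: (f(7) + f(27))/2 = (5.16323 + 8.34718)/2 = 6.75521.
Integral + boundary = 160.174.
k=1: B_{2}/(2)! × [f^{(1)}(27) − f^{(1)}(7)] = 1/12 × (-0.0537661 − 0.513116) = -0.0472402.
After k=1: 160.127.
k=2: B_{4}/(4)! × [f^{(3)}(27) − f^{(3)}(7)] = −1/720 × (0.00106719 − 0.00375865) = 3.73814e-06.
After k=2: 160.127.
k=3: B_{6}/(6)! × [f^{(5)}(27) − f^{(5)}(7)] = 1/30240 × (4.22688e-06 − 1.23768e-05) = -2.69508e-10.
After k=3: 160.127.
k=4: B_{8}/(8)! × [f^{(7)}(27) − f^{(7)}(7)] = −1/1209600 × (1.21671e-08 − 3.33618e-08) = 1.75221e-14.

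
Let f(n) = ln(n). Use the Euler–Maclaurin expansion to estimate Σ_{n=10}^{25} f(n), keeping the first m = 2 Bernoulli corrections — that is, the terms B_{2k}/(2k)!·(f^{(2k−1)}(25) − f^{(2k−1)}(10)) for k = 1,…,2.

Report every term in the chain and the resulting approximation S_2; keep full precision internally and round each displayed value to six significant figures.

∫_10^25 ln(x) dx evaluates to 42.4460.
Endpoint term: (f(10) + f(25))/2 = (2.30259 + 3.21888)/2 = 2.76073.
So far: 45.2068.
Order-1 term: 1/12 · (0.0400000 − 0.100000) = -0.00500000.
Running total after k=1: 45.2018.
Order-2 term: −1/720 · (0.000128000 − 0.00200000) = 2.60000e-06.

S_2 ≈ 45.2018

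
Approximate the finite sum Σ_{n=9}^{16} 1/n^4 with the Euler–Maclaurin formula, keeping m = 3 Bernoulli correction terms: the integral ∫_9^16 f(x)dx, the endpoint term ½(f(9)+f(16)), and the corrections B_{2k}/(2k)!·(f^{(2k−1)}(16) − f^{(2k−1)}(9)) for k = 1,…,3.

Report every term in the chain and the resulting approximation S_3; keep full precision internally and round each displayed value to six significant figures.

Integral: ∫_9^16 1/x^4 dx = 0.000375867.
Endpoint term: (f(9) + f(16))/2 = (0.000152416 + 1.52588e-05)/2 = 8.38373e-05.
Integral + boundary = 0.000459704.
Order-1 term: 1/12 · (-3.81470e-06 − (-6.77404e-05)) = 5.32714e-06.
Partial sum through k=1: 0.000465032.
Order-2 term: −1/720 · (-4.47035e-07 − (-2.50890e-05)) = -3.42250e-08.
Partial sum through k=2: 0.000464997.
Order-3 term: 1/30240 · (-9.77889e-08 − (-1.73455e-05)) = 5.70361e-10.

S_3 ≈ 0.000464998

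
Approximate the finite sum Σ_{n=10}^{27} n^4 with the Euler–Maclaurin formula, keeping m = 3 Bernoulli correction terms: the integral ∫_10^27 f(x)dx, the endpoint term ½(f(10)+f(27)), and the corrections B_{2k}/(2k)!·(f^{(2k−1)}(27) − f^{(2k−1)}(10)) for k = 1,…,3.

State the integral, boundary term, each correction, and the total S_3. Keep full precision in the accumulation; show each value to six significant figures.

Integral: ∫_10^27 x^4 dx = 2.84978e+06.
½[f(10) + f(27)] = ½[10000.0 + 531441] = 270720.
Running total after boundary: 3.12050e+06.
k=1: B_{2}/(2)! × [f^{(1)}(27) − f^{(1)}(10)] = 1/12 × (78732.0 − 4000.00) = 6227.67.
After k=1: 3.12673e+06.
k=2: B_{4}/(4)! × [f^{(3)}(27) − f^{(3)}(10)] = −1/720 × (648.000 − 240.000) = -0.566667.
After k=2: 3.12673e+06.
k=3: B_{6}/(6)! × [f^{(5)}(27) − f^{(5)}(10)] = 1/30240 × (0.00000 − 0.00000) = 0.00000.

S_3 ≈ 3.12673e+06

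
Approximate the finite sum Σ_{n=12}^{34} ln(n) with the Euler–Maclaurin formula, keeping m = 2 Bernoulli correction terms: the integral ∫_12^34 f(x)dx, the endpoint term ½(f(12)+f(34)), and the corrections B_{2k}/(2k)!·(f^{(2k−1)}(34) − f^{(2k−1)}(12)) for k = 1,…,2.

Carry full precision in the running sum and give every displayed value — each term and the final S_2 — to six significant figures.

S_2 ≈ 71.0785

The integral term ∫_12^34 ln(x) dx = 68.0774.
Boundary: ½(f(12) + f(34)) = ½(2.48491 + 3.52636) = 3.00563.
Integral + boundary = 71.0830.
Order-1 term: 1/12 · (0.0294118 − 0.0833333) = -0.00449346.
After k=1: 71.0785.
Order-2 term: −1/720 · (5.08854e-05 − 0.00115741) = 1.53684e-06.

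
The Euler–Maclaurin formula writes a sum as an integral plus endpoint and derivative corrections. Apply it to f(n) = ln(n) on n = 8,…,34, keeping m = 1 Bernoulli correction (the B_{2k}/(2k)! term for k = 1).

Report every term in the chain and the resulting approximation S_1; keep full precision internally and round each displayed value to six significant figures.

S_1 ≈ 80.0557

∫_8^34 ln(x) dx evaluates to 77.2607.
½[f(8) + f(34)] = ½[2.07944 + 3.52636] = 2.80290.
So far: 80.0636.
Correction k=1: B_{2}/2! · (f^{(1)}(34) − f^{(1)}(8)) = 1/12 · (0.0294118 − 0.125000) = -0.00796569.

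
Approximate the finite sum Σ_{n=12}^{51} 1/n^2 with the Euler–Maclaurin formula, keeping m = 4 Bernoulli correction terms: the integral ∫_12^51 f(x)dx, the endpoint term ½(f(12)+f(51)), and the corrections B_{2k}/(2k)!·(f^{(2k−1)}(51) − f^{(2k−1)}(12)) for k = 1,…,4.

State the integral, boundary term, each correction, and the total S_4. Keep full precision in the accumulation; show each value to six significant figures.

S_4 ≈ 0.0674850

∫_12^51 1/x^2 dx evaluates to 0.0637255.
½[f(12) + f(51)] = ½[0.00694444 + 0.000384468] = 0.00366446.
So far: 0.0673899.
k=1: B_{2}/(2)! × [f^{(1)}(51) − f^{(1)}(12)] = 1/12 × (-1.50772e-05 − (-0.00115741)) = 9.51942e-05.
Partial sum through k=1: 0.0674851.
k=2: B_{4}/(4)! × [f^{(3)}(51) − f^{(3)}(12)] = −1/720 × (-6.95601e-08 − (-9.64506e-05)) = -1.33863e-07.
Partial sum through k=2: 0.0674850.
k=3: B_{6}/(6)! × [f^{(5)}(51) − f^{(5)}(12)] = 1/30240 × (-8.02308e-10 − (-2.00939e-05)) = 6.64454e-10.
Partial sum through k=3: 0.0674850.
k=4: B_{8}/(8)! × [f^{(7)}(51) − f^{(7)}(12)] = −1/1209600 × (-1.72738e-11 − (-7.81429e-06)) = -6.46021e-12.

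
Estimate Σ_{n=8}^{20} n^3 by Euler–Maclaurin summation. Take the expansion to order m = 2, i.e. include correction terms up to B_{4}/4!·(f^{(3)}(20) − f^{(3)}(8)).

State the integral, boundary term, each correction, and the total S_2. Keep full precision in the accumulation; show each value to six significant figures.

S_2 ≈ 43316.0

∫_8^20 x^3 dx evaluates to 38976.0.
Endpoint term: (f(8) + f(20))/2 = (512.000 + 8000.00)/2 = 4256.00.
Running total after boundary: 43232.0.
k=1: B_{2}/(2)! × [f^{(1)}(20) − f^{(1)}(8)] = 1/12 × (1200.00 − 192.000) = 84.0000.
Running total after k=1: 43316.0.
k=2: B_{4}/(4)! × [f^{(3)}(20) − f^{(3)}(8)] = −1/720 × (6.00000 − 6.00000) = 0.00000.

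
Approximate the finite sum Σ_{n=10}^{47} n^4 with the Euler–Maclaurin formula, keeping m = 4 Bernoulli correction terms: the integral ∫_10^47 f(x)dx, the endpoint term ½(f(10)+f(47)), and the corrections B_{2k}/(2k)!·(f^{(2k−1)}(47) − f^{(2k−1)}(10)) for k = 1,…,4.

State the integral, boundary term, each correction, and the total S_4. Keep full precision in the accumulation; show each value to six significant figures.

S_4 ≈ 4.83281e+07

The integral term ∫_10^47 x^4 dx = 4.58490e+07.
Endpoint term: (f(10) + f(47))/2 = (10000.0 + 4.87968e+06)/2 = 2.44484e+06.
Running total after boundary: 4.82938e+07.
Order-1 term: 1/12 · (415292 − 4000.00) = 34274.3.
Running total after k=1: 4.83281e+07.
Order-2 term: −1/720 · (1128.00 − 240.000) = -1.23333.
Running total after k=2: 4.83281e+07.
Order-3 term: 1/30240 · (0.00000 − 0.00000) = 0.00000.
Running total after k=3: 4.83281e+07.
Order-4 term: −1/1209600 · (0.00000 − 0.00000) = 0.00000.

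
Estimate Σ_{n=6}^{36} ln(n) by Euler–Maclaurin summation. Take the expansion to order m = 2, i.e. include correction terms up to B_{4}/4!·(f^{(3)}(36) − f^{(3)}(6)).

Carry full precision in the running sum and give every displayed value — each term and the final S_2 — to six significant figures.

The integral term ∫_6^36 ln(x) dx = 88.2561.
½[f(6) + f(36)] = ½[1.79176 + 3.58352] = 2.68764.
Running total after boundary: 90.9438.
k=1: B_{2}/(2)! × [f^{(1)}(36) − f^{(1)}(6)] = 1/12 × (0.0277778 − 0.166667) = -0.0115741.
Partial sum through k=1: 90.9322.
k=2: B_{4}/(4)! × [f^{(3)}(36) − f^{(3)}(6)] = −1/720 × (4.28669e-05 − 0.00925926) = 1.28005e-05.

S_2 ≈ 90.9322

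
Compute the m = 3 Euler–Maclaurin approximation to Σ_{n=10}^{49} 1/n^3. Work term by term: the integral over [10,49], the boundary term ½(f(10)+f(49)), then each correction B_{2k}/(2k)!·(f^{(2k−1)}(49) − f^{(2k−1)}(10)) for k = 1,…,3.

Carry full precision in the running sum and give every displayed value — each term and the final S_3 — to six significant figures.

Integral: ∫_10^49 1/x^3 dx = 0.00479175.
Endpoint term: (f(10) + f(49))/2 = (0.00100000 + 8.49986e-06)/2 = 0.000504250.
So far: 0.00529600.
k=1: B_{2}/(2)! × [f^{(1)}(49) − f^{(1)}(10)] = 1/12 × (-5.20400e-07 − (-0.000300000)) = 2.49566e-05.
Partial sum through k=1: 0.00532096.
k=2: B_{4}/(4)! × [f^{(3)}(49) − f^{(3)}(10)] = −1/720 × (-4.33486e-09 − (-6.00000e-05)) = -8.33273e-08.
Partial sum through k=2: 0.00532088.
k=3: B_{6}/(6)! × [f^{(5)}(49) − f^{(5)}(10)] = 1/30240 × (-7.58284e-11 − (-2.52000e-05)) = 8.33331e-10.

S_3 ≈ 0.00532088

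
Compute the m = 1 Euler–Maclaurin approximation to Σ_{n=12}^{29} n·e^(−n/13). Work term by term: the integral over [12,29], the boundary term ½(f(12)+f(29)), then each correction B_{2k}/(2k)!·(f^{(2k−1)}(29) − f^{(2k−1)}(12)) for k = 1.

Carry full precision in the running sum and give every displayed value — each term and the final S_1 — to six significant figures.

Integral: ∫_12^29 x·e^(−x/13) dx = 70.4554.
Endpoint term: (f(12) + f(29))/2 = (4.76754 + 3.11593)/2 = 3.94173.
So far: 74.3971.
Correction k=1: B_{2}/2! · (f^{(1)}(29) − f^{(1)}(12)) = 1/12 · (-0.132241 − 0.0305611) = -0.0135668.

S_1 ≈ 74.3836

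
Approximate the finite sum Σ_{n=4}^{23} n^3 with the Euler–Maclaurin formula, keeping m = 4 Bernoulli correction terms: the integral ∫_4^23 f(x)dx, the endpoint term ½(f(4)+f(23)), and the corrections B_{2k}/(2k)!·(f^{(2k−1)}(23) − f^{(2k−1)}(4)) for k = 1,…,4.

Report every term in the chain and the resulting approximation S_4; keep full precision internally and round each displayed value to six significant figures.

Integral: ∫_4^23 x^3 dx = 69896.2.
½[f(4) + f(23)] = ½[64.0000 + 12167.0] = 6115.50.
Running total after boundary: 76011.8.
Order-1 term: 1/12 · (1587.00 − 48.0000) = 128.250.
Running total after k=1: 76140.0.
Order-2 term: −1/720 · (6.00000 − 6.00000) = 0.00000.
Running total after k=2: 76140.0.
Order-3 term: 1/30240 · (0.00000 − 0.00000) = 0.00000.
Running total after k=3: 76140.0.
Order-4 term: −1/1209600 · (0.00000 − 0.00000) = 0.00000.

S_4 ≈ 76140.0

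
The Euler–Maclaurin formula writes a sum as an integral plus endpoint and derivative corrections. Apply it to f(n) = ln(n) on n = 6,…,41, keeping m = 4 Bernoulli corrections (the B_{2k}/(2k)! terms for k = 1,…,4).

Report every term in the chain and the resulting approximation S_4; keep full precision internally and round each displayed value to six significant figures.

∫_6^41 ln(x) dx evaluates to 106.506.
½[f(6) + f(41)] = ½[1.79176 + 3.71357] = 2.75267.
Integral + boundary = 109.259.
Correction k=1: B_{2}/2! · (f^{(1)}(41) − f^{(1)}(6)) = 1/12 · (0.0243902 − 0.166667) = -0.0118564.
After k=1: 109.247.
Correction k=2: B_{4}/4! · (f^{(3)}(41) − f^{(3)}(6)) = −1/720 · (2.90187e-05 − 0.00925926) = 1.28198e-05.
After k=2: 109.247.
Correction k=3: B_{6}/6! · (f^{(5)}(41) − f^{(5)}(6)) = 1/30240 · (2.07153e-07 − 0.00308642) = -1.02057e-07.
After k=3: 109.247.
Correction k=4: B_{8}/8! · (f^{(7)}(41) − f^{(7)}(6)) = −1/1209600 · (3.69697e-09 − 0.00257202) = 2.12633e-09.

S_4 ≈ 109.247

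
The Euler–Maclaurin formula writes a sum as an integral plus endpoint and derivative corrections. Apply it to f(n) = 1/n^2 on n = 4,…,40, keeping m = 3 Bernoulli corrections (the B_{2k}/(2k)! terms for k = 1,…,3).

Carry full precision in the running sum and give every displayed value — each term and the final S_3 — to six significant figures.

Integral: ∫_4^40 1/x^2 dx = 0.225000.
Boundary: ½(f(4) + f(40)) = ½(0.0625000 + 0.000625000) = 0.0315625.
Integral + boundary = 0.256563.
Order-1 term: 1/12 · (-3.12500e-05 − (-0.0312500)) = 0.00260156.
Partial sum through k=1: 0.259164.
Order-2 term: −1/720 · (-2.34375e-07 − (-0.0234375)) = -3.25518e-05.
Partial sum through k=2: 0.259132.
Order-3 term: 1/30240 · (-4.39453e-09 − (-0.0439453)) = 1.45322e-06.

S_3 ≈ 0.259133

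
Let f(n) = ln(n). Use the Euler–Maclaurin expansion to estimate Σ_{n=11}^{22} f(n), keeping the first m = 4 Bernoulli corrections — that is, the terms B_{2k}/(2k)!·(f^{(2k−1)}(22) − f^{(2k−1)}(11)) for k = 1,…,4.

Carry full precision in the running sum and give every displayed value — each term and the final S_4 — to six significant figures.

S_4 ≈ 33.3668

∫_11^22 ln(x) dx evaluates to 30.6261.
Boundary: ½(f(11) + f(22)) = ½(2.39790 + 3.09104) = 2.74447.
Running total after boundary: 33.3706.
k=1: B_{2}/(2)! × [f^{(1)}(22) − f^{(1)}(11)] = 1/12 × (0.0454545 − 0.0909091) = -0.00378788.
Running total after k=1: 33.3668.
k=2: B_{4}/(4)! × [f^{(3)}(22) − f^{(3)}(11)] = −1/720 × (0.000187829 − 0.00150263) = 1.82611e-06.
Running total after k=2: 33.3668.
k=3: B_{6}/(6)! × [f^{(5)}(22) − f^{(5)}(11)] = 1/30240 × (4.65691e-06 − 0.000149021) = -4.77395e-09.
Running total after k=3: 33.3668.
k=4: B_{8}/(8)! × [f^{(7)}(22) − f^{(7)}(11)] = −1/1209600 × (2.88651e-07 − 3.69474e-05) = 3.03065e-11.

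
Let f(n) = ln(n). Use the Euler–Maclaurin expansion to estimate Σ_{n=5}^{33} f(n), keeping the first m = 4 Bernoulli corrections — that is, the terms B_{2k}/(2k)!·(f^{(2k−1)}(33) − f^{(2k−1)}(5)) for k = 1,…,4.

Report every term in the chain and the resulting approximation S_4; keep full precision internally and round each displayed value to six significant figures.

S_4 ≈ 81.8764

∫_5^33 ln(x) dx evaluates to 79.3376.
½[f(5) + f(33)] = ½[1.60944 + 3.49651] = 2.55297.
Running total after boundary: 81.8905.
Correction k=1: B_{2}/2! · (f^{(1)}(33) − f^{(1)}(5)) = 1/12 · (0.0303030 − 0.200000) = -0.0141414.
After k=1: 81.8764.
Correction k=2: B_{4}/4! · (f^{(3)}(33) − f^{(3)}(5)) = −1/720 · (5.56529e-05 − 0.0160000) = 2.21449e-05.
After k=2: 81.8764.
Correction k=3: B_{6}/6! · (f^{(5)}(33) − f^{(5)}(5)) = 1/30240 · (6.13256e-07 − 0.00768000) = -2.53948e-07.
After k=3: 81.8764.
Correction k=4: B_{8}/8! · (f^{(7)}(33) − f^{(7)}(5)) = −1/1209600 · (1.68941e-08 − 0.00921600) = 7.61903e-09.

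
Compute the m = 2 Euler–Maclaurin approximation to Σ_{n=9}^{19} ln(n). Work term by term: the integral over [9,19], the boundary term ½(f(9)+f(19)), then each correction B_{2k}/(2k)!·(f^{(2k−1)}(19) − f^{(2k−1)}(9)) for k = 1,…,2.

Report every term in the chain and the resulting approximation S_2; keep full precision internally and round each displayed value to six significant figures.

∫_9^19 ln(x) dx evaluates to 26.1693.
Boundary: ½(f(9) + f(19)) = ½(2.19722 + 2.94444) = 2.57083.
Integral + boundary = 28.7402.
k=1: B_{2}/(2)! × [f^{(1)}(19) − f^{(1)}(9)] = 1/12 × (0.0526316 − 0.111111) = -0.00487329.
Running total after k=1: 28.7353.
k=2: B_{4}/(4)! × [f^{(3)}(19) − f^{(3)}(9)] = −1/720 × (0.000291588 − 0.00274348) = 3.40541e-06.

S_2 ≈ 28.7353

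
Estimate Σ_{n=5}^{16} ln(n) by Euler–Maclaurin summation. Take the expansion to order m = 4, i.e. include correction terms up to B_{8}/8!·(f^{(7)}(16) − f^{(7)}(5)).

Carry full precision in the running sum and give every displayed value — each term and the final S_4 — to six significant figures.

S_4 ≈ 27.4938

∫_5^16 ln(x) dx evaluates to 25.3142.
½[f(5) + f(16)] = ½[1.60944 + 2.77259] = 2.19101.
Running total after boundary: 27.5052.
k=1: B_{2}/(2)! × [f^{(1)}(16) − f^{(1)}(5)] = 1/12 × (0.0625000 − 0.200000) = -0.0114583.
Partial sum through k=1: 27.4938.
k=2: B_{4}/(4)! × [f^{(3)}(16) − f^{(3)}(5)] = −1/720 × (0.000488281 − 0.0160000) = 2.15441e-05.
Partial sum through k=2: 27.4938.
k=3: B_{6}/(6)! × [f^{(5)}(16) − f^{(5)}(5)] = 1/30240 × (2.28882e-05 − 0.00768000) = -2.53211e-07.
Partial sum through k=3: 27.4938.
k=4: B_{8}/(8)! × [f^{(7)}(16) − f^{(7)}(5)] = −1/1209600 × (2.68221e-06 − 0.00921600) = 7.61683e-09.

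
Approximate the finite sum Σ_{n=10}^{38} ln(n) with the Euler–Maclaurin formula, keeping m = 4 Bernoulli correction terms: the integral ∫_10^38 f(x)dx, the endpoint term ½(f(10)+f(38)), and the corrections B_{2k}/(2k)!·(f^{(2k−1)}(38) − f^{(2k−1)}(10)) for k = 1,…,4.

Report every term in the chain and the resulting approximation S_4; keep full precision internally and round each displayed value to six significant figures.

S_4 ≈ 90.1664

∫_10^38 ln(x) dx evaluates to 87.2024.
½[f(10) + f(38)] = ½[2.30259 + 3.63759] = 2.97009.
Running total after boundary: 90.1725.
Order-1 term: 1/12 · (0.0263158 − 0.100000) = -0.00614035.
Running total after k=1: 90.1664.
Order-2 term: −1/720 · (3.64485e-05 − 0.00200000) = 2.72715e-06.
Running total after k=2: 90.1664.
Order-3 term: 1/30240 · (3.02896e-07 − 0.000240000) = -7.92649e-09.
Running total after k=3: 90.1664.
Order-4 term: −1/1209600 · (6.29285e-09 − 7.20000e-05) = 5.95186e-11.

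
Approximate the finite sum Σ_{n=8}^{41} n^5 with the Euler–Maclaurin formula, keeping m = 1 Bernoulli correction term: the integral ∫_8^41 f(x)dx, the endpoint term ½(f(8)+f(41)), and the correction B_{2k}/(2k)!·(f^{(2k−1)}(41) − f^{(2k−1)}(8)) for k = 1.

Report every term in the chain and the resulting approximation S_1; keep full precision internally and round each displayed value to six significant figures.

S_1 ≈ 8.50761e+08

∫_8^41 x^5 dx evaluates to 7.91640e+08.
½[f(8) + f(41)] = ½[32768.0 + 1.15856e+08] = 5.79445e+07.
Running total after boundary: 8.49585e+08.
Order-1 term: 1/12 · (1.41288e+07 − 20480.0) = 1.17569e+06.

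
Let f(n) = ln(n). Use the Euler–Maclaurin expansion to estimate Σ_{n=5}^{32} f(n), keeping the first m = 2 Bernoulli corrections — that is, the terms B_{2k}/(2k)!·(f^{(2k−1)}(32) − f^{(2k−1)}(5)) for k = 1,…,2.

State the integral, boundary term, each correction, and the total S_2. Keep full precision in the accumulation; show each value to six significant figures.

S_2 ≈ 78.3799

The integral term ∫_5^32 ln(x) dx = 75.8564.
Endpoint term: (f(5) + f(32))/2 = (1.60944 + 3.46574)/2 = 2.53759.
So far: 78.3939.
Order-1 term: 1/12 · (0.0312500 − 0.200000) = -0.0140625.
Partial sum through k=1: 78.3799.
Order-2 term: −1/720 · (6.10352e-05 − 0.0160000) = 2.21375e-05.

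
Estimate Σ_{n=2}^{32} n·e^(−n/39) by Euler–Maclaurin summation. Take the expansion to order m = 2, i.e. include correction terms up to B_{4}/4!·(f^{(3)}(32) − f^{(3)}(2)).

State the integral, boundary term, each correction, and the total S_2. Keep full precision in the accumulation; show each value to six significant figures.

S_2 ≈ 308.062

The integral term ∫_2^32 x·e^(−x/39) dx = 300.137.
Endpoint term: (f(2) + f(32))/2 = (1.90002 + 14.0866)/2 = 7.99330.
Integral + boundary = 308.130.
Order-1 term: 1/12 · (0.0790113 − 0.901292) = -0.0685234.
Running total after k=1: 308.062.
Order-2 term: −1/720 · (0.000630784 − 0.00184176) = 1.68191e-06.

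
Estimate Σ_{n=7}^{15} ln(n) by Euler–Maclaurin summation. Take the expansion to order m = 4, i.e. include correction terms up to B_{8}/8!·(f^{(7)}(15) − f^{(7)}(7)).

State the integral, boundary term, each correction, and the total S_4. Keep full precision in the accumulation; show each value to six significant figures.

The integral term ∫_7^15 ln(x) dx = 18.9994.
Boundary: ½(f(7) + f(15)) = ½(1.94591 + 2.70805) = 2.32698.
Running total after boundary: 21.3264.
Correction k=1: B_{2}/2! · (f^{(1)}(15) − f^{(1)}(7)) = 1/12 · (0.0666667 − 0.142857) = -0.00634921.
After k=1: 21.3200.
Correction k=2: B_{4}/4! · (f^{(3)}(15) − f^{(3)}(7)) = −1/720 · (0.000592593 − 0.00583090) = 7.27543e-06.
After k=2: 21.3200.
Correction k=3: B_{6}/6! · (f^{(5)}(15) − f^{(5)}(7)) = 1/30240 · (3.16049e-05 − 0.00142798) = -4.61763e-08.
After k=3: 21.3200.
Correction k=4: B_{8}/8! · (f^{(7)}(15) − f^{(7)}(7)) = −1/1209600 · (4.21399e-06 − 0.000874271) = 7.19293e-10.

S_4 ≈ 21.3200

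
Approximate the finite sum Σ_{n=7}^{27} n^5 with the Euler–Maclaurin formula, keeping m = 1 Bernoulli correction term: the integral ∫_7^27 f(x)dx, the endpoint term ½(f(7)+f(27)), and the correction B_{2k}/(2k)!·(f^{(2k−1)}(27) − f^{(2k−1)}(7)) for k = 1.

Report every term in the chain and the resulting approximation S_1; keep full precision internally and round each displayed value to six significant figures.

The integral term ∫_7^27 x^5 dx = 6.45505e+07.
½[f(7) + f(27)] = ½[16807.0 + 1.43489e+07] = 7.18286e+06.
Integral + boundary = 7.17333e+07.
k=1: B_{2}/(2)! × [f^{(1)}(27) − f^{(1)}(7)] = 1/12 × (2.65720e+06 − 12005.0) = 220433.

S_1 ≈ 7.19538e+07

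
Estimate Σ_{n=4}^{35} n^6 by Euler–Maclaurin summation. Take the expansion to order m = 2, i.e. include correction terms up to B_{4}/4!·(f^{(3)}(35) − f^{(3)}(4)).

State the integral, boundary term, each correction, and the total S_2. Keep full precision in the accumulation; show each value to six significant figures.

Integral: ∫_4^35 x^6 dx = 9.19133e+09.
½[f(4) + f(35)] = ½[4096.00 + 1.83827e+09] = 9.19135e+08.
Integral + boundary = 1.01105e+10.
Correction k=1: B_{2}/2! · (f^{(1)}(35) − f^{(1)}(4)) = 1/12 · (3.15131e+08 − 6144.00) = 2.62604e+07.
Partial sum through k=1: 1.01367e+10.
Correction k=2: B_{4}/4! · (f^{(3)}(35) − f^{(3)}(4)) = −1/720 · (5.14500e+06 − 7680.00) = -7135.17.

S_2 ≈ 1.01367e+10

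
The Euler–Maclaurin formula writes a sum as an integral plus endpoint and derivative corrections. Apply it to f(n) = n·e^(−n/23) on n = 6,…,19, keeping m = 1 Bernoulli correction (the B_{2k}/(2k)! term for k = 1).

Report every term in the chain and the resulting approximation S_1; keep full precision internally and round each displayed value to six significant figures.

∫_6^19 x·e^(−x/23) dx evaluates to 90.9693.
½[f(6) + f(19)] = ½[4.62229 + 8.31742] = 6.46985.
Running total after boundary: 97.4391.
Order-1 term: 1/12 · (0.0761320 − 0.569412) = -0.0411067.

S_1 ≈ 97.3980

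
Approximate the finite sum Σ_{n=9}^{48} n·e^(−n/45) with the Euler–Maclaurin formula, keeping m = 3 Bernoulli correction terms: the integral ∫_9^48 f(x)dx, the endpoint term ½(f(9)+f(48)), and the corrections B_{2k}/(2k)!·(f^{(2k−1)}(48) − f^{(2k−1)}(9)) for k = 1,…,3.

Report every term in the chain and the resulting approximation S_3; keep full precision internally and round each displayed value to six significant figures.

S_3 ≈ 561.120

∫_9^48 x·e^(−x/45) dx evaluates to 549.232.
Boundary: ½(f(9) + f(48)) = ½(7.36858 + 16.5194) = 11.9440.
Integral + boundary = 561.176.
Order-1 term: 1/12 · (-0.0229436 − 0.654985) = -0.0564940.
Running total after k=1: 561.120.
Order-2 term: −1/720 · (0.000328575 − 0.00113207) = 1.11597e-06.
Running total after k=2: 561.120.
Order-3 term: 1/30240 · (3.30113e-07 − 9.58368e-07) = -2.07756e-11.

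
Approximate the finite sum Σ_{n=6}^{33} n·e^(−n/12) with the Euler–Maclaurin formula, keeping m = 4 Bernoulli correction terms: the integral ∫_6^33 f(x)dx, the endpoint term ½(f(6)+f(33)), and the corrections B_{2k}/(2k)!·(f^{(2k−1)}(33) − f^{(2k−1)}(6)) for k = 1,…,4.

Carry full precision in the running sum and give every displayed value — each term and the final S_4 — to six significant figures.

S_4 ≈ 99.3294

The integral term ∫_6^33 x·e^(−x/12) dx = 96.4896.
½[f(6) + f(33)] = ½[3.63918 + 2.10962] = 2.87440.
So far: 99.3640.
k=1: B_{2}/(2)! × [f^{(1)}(33) − f^{(1)}(6)] = 1/12 × (-0.111874 − 0.303265) = -0.0345949.
After k=1: 99.3294.
k=2: B_{4}/(4)! × [f^{(3)}(33) − f^{(3)}(6)] = −1/720 × (0.000110986 − 0.0105300) = 1.44709e-05.
After k=2: 99.3294.
k=3: B_{6}/(6)! × [f^{(5)}(33) − f^{(5)}(6)] = 1/30240 × (6.93662e-06 − 0.000131626) = -4.12331e-09.
After k=3: 99.3294.
k=4: B_{8}/(8)! × [f^{(7)}(33) − f^{(7)}(6)] = −1/1209600 × (9.09896e-08 − 1.32032e-06) = 1.01631e-12.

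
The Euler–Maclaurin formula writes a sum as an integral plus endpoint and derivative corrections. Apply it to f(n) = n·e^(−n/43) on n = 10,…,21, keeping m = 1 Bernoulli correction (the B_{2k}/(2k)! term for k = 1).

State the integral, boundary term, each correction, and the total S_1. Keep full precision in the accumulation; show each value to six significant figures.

Integral: ∫_10^21 x·e^(−x/43) dx = 117.421.
Boundary: ½(f(10) + f(21)) = ½(7.92504 + 12.8861) = 10.4056.
Running total after boundary: 127.827.
Correction k=1: B_{2}/2! · (f^{(1)}(21) − f^{(1)}(10)) = 1/12 · (0.313947 − 0.608200) = -0.0245211.

S_1 ≈ 127.802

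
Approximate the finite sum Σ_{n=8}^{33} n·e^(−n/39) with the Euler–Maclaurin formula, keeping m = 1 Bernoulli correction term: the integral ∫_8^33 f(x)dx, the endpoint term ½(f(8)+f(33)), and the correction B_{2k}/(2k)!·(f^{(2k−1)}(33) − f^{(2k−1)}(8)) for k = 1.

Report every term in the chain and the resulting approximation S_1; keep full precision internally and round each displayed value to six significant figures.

S_1 ≈ 298.540

The integral term ∫_8^33 x·e^(−x/39) dx = 288.251.
Boundary: ½(f(8) + f(33)) = ½(6.51634 + 14.1590) = 10.3377.
Integral + boundary = 298.589.
Correction k=1: B_{2}/2! · (f^{(1)}(33) − f^{(1)}(8)) = 1/12 · (0.0660095 − 0.647457) = -0.0484540.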